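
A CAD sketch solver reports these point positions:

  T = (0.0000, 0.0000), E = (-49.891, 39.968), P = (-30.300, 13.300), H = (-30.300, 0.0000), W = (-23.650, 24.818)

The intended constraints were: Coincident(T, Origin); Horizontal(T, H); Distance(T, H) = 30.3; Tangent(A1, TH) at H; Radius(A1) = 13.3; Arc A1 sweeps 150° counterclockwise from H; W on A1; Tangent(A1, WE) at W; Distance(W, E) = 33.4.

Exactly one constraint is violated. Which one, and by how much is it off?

Distance(W, E) = 33.4 — off by 3.10.

T = (0.00, 0.00) ✓; T.y = 0.00, H.y = 0.00 ✓; |TH| = 30.30 ✓; ∠(PH, HT) = 90.00° ✓; |PH| = 13.30 ✓; bearing(P→W) − bearing(P→H) = 150.0° ✓; |PW| = 13.30 ✓; ∠(PW, WE) = 90.00° ✓; |WE| = 30.30 ✗.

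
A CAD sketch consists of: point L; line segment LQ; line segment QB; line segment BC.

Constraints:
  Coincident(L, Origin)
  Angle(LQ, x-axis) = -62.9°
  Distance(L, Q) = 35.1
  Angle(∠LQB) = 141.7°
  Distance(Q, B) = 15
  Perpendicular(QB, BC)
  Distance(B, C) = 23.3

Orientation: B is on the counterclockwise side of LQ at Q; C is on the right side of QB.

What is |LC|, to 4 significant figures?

61.97

L is at the origin; LQ runs at -62.9° with length 35.1, so Q = 35.1·(cos -62.9°, sin -62.9°) = (15.99, -31.25). ∠LQB = 141.7°, so QB runs at -62.9° + (180° − 141.7°) = -24.60° from the x-axis; with |QB| = 15.0, B = Q + 15.0·(cos -24.60°, sin -24.60°) = (29.63, -37.49). The perpendicularity gives BC at right angles to QB; with |BC| = 23.3 on the right of QB, C = B + 23.3·(-0.4163, -0.9092) = (19.93, -58.68). Then |LC| = |C − L| = 61.97.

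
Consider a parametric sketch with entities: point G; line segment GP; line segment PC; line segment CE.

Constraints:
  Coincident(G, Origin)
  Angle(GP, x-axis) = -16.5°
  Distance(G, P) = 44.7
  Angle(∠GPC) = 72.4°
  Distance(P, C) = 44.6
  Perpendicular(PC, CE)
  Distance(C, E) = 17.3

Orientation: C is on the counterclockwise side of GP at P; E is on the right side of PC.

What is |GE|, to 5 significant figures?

67.492

G is at the origin; GP runs at -16.5° with length 44.7, so P = 44.7·(cos -16.5°, sin -16.5°) = (42.859, -12.695). ∠GPC = 72.4°, so PC runs at -16.5° + (180° − 72.4°) = 91.100° from the x-axis; with |PC| = 44.6, C = P + 44.6·(cos 91.100°, sin 91.100°) = (42.003, 31.896). PC is perpendicular to CE; with |CE| = 17.3 on the right of PC, E = C + 17.3·(0.99982, 0.019197) = (59.300, 32.228). Then |GE| = |E − G| = 67.492.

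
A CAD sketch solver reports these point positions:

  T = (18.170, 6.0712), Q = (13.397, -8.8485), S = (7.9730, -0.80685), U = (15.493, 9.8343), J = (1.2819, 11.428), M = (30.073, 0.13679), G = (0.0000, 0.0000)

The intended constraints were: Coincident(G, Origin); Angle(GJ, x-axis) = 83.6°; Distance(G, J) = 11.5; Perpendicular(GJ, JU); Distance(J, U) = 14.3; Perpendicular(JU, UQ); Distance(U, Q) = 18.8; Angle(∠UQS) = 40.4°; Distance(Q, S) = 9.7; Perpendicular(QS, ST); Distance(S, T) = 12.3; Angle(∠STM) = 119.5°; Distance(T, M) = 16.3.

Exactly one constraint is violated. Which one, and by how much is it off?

Distance(T, M) = 16.3 — off by 3.00.

G = (0.00, 0.00) ✓; GJ at 83.60° ✓; |GJ| = 11.50 ✓; ∠(GJ, JU) = 90.00° ✓; |JU| = 14.30 ✓; ∠(JU, UQ) = 90.00° ✓; |UQ| = 18.80 ✓; ∠UQS = 40.40° ✓; |QS| = 9.700 ✓; ∠(QS, ST) = 90.00° ✓; |ST| = 12.30 ✓; ∠STM = 119.5° ✓; |TM| = 13.30 ✗.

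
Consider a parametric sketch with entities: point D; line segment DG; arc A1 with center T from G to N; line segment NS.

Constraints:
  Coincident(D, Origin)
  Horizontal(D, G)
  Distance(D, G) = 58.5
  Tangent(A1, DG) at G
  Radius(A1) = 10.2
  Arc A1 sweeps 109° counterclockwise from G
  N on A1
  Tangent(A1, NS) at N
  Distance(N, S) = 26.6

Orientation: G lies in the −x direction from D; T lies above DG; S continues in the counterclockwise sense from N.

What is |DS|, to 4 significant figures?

69.31

D is at the origin; D and G share the same y with |DG| = 58.5 and G on the −x side, so G = (-58.50, 0.000). Since A1 is tangent to DG there, TG ⟂ DG, so T = G + (0, 10.2) = (-58.50, 10.20). On A1, G sits at bearing -90° from T; a 109° counterclockwise sweep puts N at bearing 19°, so N = T + 10.2·(cos 19°, sin 19°) = (-48.86, 13.52). Tangency of A1 to NS means the radius TN is perpendicular to NS, so NS runs along (−sin 19°, cos 19°); with |NS| = 26.6, S = (-57.52, 38.67). Then |DS| = |S − D| = 69.31.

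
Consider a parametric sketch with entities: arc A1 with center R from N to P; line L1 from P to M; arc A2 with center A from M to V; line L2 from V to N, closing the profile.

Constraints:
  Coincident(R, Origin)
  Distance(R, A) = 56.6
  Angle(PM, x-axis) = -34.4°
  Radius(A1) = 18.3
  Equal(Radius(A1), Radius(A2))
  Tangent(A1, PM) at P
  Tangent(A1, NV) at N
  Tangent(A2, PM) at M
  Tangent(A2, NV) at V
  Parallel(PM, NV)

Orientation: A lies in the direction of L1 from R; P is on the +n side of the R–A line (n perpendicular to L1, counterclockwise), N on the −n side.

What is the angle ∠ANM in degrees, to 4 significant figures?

14.97°

Tangency of A1 to both parallel lines with radius 18.3 puts P and N at R ± 18.3·n: P = (10.34, 15.10), N = (-10.34, -15.10). Equal radii place M and V the same way about A: M = A + 18.3·n = (57.04, -16.88), V = A − 18.3·n = (36.36, -47.08). Then cos ∠ANM = NA·NM / (|NA||NM|), giving 14.97°.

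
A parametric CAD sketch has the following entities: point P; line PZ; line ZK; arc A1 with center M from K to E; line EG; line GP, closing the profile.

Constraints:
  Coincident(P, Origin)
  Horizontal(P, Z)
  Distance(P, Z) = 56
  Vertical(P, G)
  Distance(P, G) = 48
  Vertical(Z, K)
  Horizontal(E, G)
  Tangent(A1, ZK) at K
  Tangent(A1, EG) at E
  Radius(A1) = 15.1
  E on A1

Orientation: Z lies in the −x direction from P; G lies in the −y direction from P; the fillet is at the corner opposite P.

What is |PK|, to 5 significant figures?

64.949

P is at the origin; P and Z share the same y with |PZ| = 56.0 and Z on the −x side, so Z = (-56.000, 0.0000). PG is vertical with |PG| = 48.0 and G on the −y side, so G = (0.0000, -48.000). The virtual corner opposite P is at (-56.000, -48.000). A1 meets ZK tangentially, so MK is at right angles to ZK and the tangent condition forces ME to be normal to EG, with radius 15.1, so the center M sits 15.1 in from both sides at M = (-40.900, -32.900). That places the tangent points at K = (-56.000, -32.900) on ZK and E = (-40.900, -48.000) on EG. Then |PK| = |K − P| = 64.949.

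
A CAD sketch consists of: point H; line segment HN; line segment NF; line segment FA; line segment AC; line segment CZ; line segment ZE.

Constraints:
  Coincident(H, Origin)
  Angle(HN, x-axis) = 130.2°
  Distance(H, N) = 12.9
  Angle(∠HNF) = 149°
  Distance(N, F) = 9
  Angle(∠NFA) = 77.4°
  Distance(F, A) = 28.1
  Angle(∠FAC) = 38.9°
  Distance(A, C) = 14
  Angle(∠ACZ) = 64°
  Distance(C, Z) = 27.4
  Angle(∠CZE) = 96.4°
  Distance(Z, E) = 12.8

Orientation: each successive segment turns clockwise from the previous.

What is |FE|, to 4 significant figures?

32.05

H is at the origin; HN runs at 130.2° with length 12.9, so N = (-8.326, 9.853). ∠HNF = 149.0° gives NF at 99.20° from the x-axis; with |NF| = 9.0, F = (-9.765, 18.74). ∠NFA = 77.4° gives FA at -3.400° from the x-axis; with |FA| = 28.1, A = (18.29, 17.07). ∠FAC = 38.9° gives AC at -144.5° from the x-axis; with |AC| = 14.0, C = (6.888, 8.941). ∠ACZ = 64.0° gives CZ at 99.50° from the x-axis; with |CZ| = 27.4, Z = (2.365, 35.97). ∠CZE = 96.4° gives ZE at 15.90° from the x-axis; with |ZE| = 12.8, E = (14.68, 39.47). Then |FE| = |E − F| = 32.05.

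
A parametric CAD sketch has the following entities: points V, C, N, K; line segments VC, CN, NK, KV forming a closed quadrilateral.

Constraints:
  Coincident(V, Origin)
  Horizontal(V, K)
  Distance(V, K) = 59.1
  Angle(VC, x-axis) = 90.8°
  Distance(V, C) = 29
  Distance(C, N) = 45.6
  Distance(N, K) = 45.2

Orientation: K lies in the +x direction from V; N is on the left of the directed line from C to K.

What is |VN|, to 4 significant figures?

60.48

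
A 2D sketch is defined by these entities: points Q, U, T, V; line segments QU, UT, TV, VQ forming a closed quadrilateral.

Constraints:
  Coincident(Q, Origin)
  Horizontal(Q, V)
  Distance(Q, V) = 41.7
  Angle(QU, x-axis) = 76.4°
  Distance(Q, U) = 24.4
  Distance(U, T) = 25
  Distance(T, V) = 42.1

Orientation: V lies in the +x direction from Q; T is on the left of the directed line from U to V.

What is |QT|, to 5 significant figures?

46.567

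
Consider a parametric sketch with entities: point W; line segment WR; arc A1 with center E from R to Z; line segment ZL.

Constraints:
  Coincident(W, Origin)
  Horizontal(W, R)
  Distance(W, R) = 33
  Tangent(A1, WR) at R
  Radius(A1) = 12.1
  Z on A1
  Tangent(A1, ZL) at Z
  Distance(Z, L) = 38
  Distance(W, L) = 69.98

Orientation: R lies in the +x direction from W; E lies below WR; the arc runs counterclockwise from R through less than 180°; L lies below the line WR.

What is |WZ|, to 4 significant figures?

32.04

W is at the origin; W and R share the same y with |WR| = 33.0 and R on the +x side, so R = (33.00, 0.000). Tangency of A1 to WR means the radius ER is perpendicular to WR, so E = R + (0, -12.1) = (33.00, -12.10). Since EZ ⟂ ZL (tangency), |EL| = √(12.1² + 38.0²) = 39.88 regardless of where Z sits on A1. So L lies on both circle(W, 69.98) and circle(E, 39.88); the below-WR intersection is L = (51.41, -47.47). Z is the foot of the tangent from L: Z = (24.47, -20.68).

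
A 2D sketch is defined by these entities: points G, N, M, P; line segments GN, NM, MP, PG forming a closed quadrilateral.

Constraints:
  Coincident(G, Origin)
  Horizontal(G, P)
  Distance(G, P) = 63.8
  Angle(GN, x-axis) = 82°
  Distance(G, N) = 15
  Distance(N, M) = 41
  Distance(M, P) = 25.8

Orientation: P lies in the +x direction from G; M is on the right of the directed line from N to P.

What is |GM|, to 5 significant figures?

38.592

G is at the origin; GP is horizontal with |GP| = 63.8 and P in +x, so P = (63.8, 0). GN runs at 82.0° with |GN| = 15.0, so N = (2.0876, 14.854). M is determined by |NM| = 41.0 and |MP| = 25.8 together: it lies at the intersection of circle(N, 41.0) and circle(P, 25.8). With |NP| = 63.475, the foot of the radical line on NP is 39.736 from N and the perpendicular offset is √(41.0² − 39.736²) = 10.104. Taking the right-of-NP solution: M = (38.355, -4.2678).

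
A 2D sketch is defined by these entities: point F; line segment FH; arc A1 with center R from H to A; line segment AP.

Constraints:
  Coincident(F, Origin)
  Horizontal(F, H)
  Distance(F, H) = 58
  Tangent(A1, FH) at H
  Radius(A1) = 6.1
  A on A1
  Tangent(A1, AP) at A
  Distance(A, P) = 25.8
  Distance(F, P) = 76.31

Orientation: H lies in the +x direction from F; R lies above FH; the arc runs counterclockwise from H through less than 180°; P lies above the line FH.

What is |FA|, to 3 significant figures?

64.1

F is at the origin; F and H share the same y with |FH| = 58.0 and H on the +x side, so H = (58.0, 0.00). Since A1 is tangent to FH there, RH ⟂ FH, so R = H + (0, 6.1) = (58.0, 6.10). Since RA ⟂ AP (tangency), |RP| = √(6.1² + 25.8²) = 26.5 regardless of where A sits on A1. So P lies on both circle(F, 76.31) and circle(R, 26.5); the above-FH intersection is P = (70.4, 29.6). A is the foot of the tangent from P: A = (63.9, 4.58).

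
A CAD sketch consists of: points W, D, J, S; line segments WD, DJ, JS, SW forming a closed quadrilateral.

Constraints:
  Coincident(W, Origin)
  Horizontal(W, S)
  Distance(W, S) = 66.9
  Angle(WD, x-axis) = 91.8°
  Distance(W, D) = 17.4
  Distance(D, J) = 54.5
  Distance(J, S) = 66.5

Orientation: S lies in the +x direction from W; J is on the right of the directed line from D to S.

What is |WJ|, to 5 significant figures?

37.513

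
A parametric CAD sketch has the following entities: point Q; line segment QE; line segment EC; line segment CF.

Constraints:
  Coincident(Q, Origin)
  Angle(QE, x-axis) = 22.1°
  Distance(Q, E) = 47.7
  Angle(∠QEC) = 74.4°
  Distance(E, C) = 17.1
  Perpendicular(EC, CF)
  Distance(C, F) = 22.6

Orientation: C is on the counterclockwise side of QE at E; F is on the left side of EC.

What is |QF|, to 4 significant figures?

23.73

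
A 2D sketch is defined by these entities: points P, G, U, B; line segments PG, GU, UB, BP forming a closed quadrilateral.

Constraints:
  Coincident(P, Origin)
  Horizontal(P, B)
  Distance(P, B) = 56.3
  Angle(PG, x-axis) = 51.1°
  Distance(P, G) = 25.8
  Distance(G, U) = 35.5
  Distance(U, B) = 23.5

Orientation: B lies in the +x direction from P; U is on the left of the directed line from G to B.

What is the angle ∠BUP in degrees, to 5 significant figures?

77.536°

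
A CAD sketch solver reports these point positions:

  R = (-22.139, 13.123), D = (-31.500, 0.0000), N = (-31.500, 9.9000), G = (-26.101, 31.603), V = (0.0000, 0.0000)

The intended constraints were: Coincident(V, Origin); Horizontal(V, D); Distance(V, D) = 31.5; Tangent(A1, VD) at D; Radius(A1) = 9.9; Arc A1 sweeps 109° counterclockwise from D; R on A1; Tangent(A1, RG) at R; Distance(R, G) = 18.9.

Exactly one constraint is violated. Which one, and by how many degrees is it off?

Tangent(A1, RG) at R — off by 6.90°.

V = (0.00, 0.00) ✓; V.y = 0.00, D.y = 0.00 ✓; |VD| = 31.50 ✓; ∠(ND, DV) = 90.00° ✓; |ND| = 9.900 ✓; bearing(N→R) − bearing(N→D) = 109.0° ✓; |NR| = 9.900 ✓; ∠(NR, RG) = 96.90° ✗; |RG| = 18.90 ✓.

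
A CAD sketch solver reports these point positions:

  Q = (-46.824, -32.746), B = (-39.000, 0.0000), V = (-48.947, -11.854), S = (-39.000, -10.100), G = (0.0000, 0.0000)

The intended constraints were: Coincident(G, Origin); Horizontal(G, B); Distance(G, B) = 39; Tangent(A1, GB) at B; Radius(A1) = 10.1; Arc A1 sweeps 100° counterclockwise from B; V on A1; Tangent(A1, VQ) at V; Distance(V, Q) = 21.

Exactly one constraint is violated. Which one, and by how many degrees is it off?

Tangent(A1, VQ) at V — off by 4.20°.

G = (0.00, 0.00) ✓; G.y = 0.00, B.y = 0.00 ✓; |GB| = 39.00 ✓; ∠(SB, BG) = 90.00° ✓; |SB| = 10.10 ✓; bearing(S→V) − bearing(S→B) = 100.0° ✓; |SV| = 10.10 ✓; ∠(SV, VQ) = 94.20° ✗; |VQ| = 21.00 ✓.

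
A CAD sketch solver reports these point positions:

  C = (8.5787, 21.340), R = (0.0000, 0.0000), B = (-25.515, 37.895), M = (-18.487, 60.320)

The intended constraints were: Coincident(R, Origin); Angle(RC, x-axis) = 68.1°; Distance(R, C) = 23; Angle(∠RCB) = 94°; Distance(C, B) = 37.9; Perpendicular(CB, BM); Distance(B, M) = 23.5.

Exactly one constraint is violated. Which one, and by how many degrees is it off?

Perpendicular(CB, BM) — off by 8.50°.

R = (0.00, 0.00) ✓; RC at 68.10° ✓; |RC| = 23.00 ✓; ∠RCB = 94.00° ✓; |CB| = 37.90 ✓; ∠(CB, BM) = 81.50° ✗; |BM| = 23.50 ✓.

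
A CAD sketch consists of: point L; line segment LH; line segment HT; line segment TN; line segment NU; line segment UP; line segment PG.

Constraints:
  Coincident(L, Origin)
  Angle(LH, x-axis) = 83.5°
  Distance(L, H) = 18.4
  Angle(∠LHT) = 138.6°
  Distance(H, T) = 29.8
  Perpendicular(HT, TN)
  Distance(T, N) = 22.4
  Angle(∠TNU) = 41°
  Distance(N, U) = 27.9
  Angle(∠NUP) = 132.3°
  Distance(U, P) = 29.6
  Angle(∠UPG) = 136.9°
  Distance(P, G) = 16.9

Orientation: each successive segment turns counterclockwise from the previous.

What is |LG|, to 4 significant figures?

65.95

L is at the origin; LH runs at 83.5° with length 18.4, so H = (2.083, 18.28). ∠LHT = 138.6° gives HT at 124.9° from the x-axis; with |HT| = 29.8, T = (-14.97, 42.72). HT is perpendicular to TN, so TN runs at -145.1°; with |TN| = 22.4, N = (-33.34, 29.91). ∠TNU = 41.0° gives NU at -6.100° from the x-axis; with |NU| = 27.9, U = (-5.596, 26.94). ∠NUP = 132.3° gives UP at 41.60° from the x-axis; with |UP| = 29.6, P = (16.54, 46.59). ∠UPG = 136.9° gives PG at 84.70° from the x-axis; with |PG| = 16.9, G = (18.10, 63.42). Then |LG| = |G − L| = 65.95.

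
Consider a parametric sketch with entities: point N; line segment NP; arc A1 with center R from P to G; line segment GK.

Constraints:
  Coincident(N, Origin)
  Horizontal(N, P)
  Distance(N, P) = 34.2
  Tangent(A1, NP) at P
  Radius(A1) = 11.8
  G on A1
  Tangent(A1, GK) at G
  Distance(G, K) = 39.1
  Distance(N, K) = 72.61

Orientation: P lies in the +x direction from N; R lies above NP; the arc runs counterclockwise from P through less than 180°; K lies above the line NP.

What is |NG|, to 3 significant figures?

46.4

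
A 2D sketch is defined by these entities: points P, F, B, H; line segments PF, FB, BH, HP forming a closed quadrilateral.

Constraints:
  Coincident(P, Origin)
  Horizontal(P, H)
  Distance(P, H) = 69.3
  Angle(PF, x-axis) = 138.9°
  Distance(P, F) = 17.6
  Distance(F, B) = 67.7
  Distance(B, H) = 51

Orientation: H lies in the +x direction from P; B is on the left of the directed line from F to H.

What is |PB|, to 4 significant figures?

64.11

P is at the origin; PH is horizontal with |PH| = 69.3 and H in +x, so H = (69.3, 0). PF runs at 138.9° with |PF| = 17.6, so F = (-13.26, 11.57). B is determined by |FB| = 67.7 and |BH| = 51.0 together: it lies at the intersection of circle(F, 67.7) and circle(H, 51.0). With |FH| = 83.37, the foot of the radical line on FH is 53.57 from F and the perpendicular offset is √(67.7² − 53.57²) = 41.39. Taking the left-of-FH solution: B = (45.54, 45.13).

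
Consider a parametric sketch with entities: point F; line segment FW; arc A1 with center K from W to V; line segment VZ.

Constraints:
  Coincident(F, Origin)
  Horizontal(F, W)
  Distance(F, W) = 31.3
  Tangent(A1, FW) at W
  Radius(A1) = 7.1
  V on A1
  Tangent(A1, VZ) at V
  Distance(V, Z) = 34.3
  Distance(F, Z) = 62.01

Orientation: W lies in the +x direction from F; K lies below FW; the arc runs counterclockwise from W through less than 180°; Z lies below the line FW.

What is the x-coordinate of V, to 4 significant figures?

26.18

Checks: |KV| = 7.100 ✓; ∠(KV, VZ) = 90.00° ✓; |VZ| = 34.30 ✓; |FZ| = 62.01 ✓.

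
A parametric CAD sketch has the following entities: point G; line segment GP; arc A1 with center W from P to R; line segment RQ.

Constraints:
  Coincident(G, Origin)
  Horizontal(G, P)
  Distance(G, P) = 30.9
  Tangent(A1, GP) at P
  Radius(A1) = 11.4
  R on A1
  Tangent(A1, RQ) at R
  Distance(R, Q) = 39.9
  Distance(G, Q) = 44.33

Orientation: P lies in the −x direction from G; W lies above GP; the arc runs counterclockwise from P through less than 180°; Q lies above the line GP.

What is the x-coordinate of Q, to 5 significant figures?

-5.2481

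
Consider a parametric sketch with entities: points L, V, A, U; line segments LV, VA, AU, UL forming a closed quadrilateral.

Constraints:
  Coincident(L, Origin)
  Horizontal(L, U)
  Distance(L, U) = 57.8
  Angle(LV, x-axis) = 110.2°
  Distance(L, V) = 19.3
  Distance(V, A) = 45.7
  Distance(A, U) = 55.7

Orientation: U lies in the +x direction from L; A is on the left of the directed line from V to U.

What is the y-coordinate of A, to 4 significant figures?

47.35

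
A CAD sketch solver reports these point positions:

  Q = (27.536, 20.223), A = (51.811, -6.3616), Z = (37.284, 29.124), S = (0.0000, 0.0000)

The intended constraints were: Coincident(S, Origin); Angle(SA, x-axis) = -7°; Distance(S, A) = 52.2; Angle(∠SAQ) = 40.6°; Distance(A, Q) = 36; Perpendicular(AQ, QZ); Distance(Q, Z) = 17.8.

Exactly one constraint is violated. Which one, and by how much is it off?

Distance(Q, Z) = 17.8 — off by 4.60.

S = (0.00, 0.00) ✓; SA at -7.000° ✓; |SA| = 52.20 ✓; ∠SAQ = 40.60° ✓; |AQ| = 36.00 ✓; ∠(AQ, QZ) = 90.00° ✓; |QZ| = 13.20 ✗.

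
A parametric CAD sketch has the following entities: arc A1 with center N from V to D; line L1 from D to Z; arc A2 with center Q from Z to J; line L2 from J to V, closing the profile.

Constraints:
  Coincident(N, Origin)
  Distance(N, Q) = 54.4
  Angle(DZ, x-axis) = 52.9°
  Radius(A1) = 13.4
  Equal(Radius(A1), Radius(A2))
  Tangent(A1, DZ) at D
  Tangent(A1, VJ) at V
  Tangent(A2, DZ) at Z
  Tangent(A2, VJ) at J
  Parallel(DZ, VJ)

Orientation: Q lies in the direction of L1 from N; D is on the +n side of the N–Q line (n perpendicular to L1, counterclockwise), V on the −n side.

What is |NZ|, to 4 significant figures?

56.03

The slot axis is L1's direction at 52.9°, so u = (cos 52.9°, sin 52.9°) = (0.6032, 0.7976) and n = (−sin 52.9°, cos 52.9°) = (-0.7976, 0.6032). N is at the origin and Q lies 54.4 along u from N, so Q = 54.4·u = (32.81, 43.39). Tangency of A1 to both parallel lines with radius 13.4 puts D and V at N ± 13.4·n: D = (-10.69, 8.083), V = (10.69, -8.083). Equal radii place Z and J the same way about Q: Z = Q + 13.4·n = (22.13, 51.47), J = Q − 13.4·n = (43.50, 35.31). Then |NZ| = |Z − N| = 56.03.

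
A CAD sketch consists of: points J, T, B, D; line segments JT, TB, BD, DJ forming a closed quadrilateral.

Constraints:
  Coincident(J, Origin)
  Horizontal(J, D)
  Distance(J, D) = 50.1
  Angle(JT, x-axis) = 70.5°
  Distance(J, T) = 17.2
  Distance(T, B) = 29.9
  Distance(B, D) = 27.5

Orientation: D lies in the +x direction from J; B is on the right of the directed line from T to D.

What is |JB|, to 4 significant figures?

24.92

Checks: |TB| = 29.90 ✓; |BD| = 27.50 ✓.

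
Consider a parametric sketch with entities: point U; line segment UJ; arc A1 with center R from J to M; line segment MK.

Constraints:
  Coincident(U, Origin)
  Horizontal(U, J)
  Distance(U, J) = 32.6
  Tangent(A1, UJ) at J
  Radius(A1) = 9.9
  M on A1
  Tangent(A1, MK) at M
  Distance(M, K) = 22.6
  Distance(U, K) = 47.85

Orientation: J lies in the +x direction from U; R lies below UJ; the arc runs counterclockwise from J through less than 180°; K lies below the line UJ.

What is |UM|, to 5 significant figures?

27.476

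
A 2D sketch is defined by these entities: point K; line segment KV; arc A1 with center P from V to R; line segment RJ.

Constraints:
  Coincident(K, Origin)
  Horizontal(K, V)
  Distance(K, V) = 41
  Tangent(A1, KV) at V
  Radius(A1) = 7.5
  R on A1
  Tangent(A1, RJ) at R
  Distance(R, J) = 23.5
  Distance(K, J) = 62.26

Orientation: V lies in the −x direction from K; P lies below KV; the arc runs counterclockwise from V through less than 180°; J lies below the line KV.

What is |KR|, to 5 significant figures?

48.299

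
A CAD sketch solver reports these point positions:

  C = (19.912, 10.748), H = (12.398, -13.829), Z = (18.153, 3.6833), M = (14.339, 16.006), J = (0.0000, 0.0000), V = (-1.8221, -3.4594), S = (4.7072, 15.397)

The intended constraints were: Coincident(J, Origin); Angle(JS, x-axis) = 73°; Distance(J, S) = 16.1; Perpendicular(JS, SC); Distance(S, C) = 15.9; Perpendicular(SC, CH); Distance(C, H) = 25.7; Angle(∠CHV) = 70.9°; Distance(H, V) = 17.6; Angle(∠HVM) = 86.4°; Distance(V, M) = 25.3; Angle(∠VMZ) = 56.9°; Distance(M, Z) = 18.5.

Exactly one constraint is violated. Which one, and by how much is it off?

Distance(M, Z) = 18.5 — off by 5.60.

J = (0.00, 0.00) ✓; JS at 73.00° ✓; |JS| = 16.10 ✓; ∠(JS, SC) = 90.00° ✓; |SC| = 15.90 ✓; ∠(SC, CH) = 90.00° ✓; |CH| = 25.70 ✓; ∠CHV = 70.90° ✓; |HV| = 17.60 ✓; ∠HVM = 86.40° ✓; |VM| = 25.30 ✓; ∠VMZ = 56.90° ✓; |MZ| = 12.90 ✗.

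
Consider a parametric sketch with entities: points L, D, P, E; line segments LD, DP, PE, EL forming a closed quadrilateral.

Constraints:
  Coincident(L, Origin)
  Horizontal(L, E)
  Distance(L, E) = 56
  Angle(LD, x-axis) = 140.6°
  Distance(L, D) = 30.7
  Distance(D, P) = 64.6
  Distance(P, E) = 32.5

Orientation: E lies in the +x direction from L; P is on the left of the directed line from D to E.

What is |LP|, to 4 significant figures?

49.28

Checks: |DP| = 64.60 ✓; |PE| = 32.50 ✓.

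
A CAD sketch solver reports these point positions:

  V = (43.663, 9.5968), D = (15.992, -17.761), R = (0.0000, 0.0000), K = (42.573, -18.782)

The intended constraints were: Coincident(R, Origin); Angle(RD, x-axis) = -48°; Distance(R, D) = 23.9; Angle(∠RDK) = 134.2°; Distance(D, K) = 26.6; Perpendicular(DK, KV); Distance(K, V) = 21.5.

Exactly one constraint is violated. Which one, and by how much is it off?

Distance(K, V) = 21.5 — off by 6.90.

R = (0.00, 0.00) ✓; RD at -48.00° ✓; |RD| = 23.90 ✓; ∠RDK = 134.2° ✓; |DK| = 26.60 ✓; ∠(DK, KV) = 90.00° ✓; |KV| = 28.40 ✗.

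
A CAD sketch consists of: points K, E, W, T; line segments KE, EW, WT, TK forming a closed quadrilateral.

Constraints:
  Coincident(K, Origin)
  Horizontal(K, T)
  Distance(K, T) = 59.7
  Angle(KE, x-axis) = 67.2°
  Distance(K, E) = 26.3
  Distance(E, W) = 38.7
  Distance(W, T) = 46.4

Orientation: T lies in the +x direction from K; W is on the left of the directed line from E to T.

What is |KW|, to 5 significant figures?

61.722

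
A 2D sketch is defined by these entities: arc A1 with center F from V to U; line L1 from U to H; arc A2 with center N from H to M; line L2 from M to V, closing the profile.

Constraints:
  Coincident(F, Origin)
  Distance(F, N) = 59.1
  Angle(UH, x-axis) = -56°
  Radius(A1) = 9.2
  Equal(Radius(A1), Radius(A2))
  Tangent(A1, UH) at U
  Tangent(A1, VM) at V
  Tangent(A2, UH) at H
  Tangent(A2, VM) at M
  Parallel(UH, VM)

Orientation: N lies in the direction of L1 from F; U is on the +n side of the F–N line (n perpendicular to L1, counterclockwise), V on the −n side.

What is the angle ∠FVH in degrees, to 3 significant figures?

72.7°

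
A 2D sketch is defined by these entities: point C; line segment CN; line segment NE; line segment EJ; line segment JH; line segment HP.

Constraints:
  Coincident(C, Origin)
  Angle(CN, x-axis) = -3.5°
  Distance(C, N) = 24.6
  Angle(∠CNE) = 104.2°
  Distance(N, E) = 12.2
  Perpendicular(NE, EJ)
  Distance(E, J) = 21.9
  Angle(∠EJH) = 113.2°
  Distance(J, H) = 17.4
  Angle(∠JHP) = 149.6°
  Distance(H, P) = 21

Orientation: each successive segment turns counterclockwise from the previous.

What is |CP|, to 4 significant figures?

18.73

∠EJH = 113.2° gives JH at -130.9° from the x-axis; with |JH| = 17.4, H = (-3.992, 3.627). ∠JHP = 149.6° gives HP at -100.5° from the x-axis; with |HP| = 21.0, P = (-7.819, -17.02). Then |CP| = |P − C| = 18.73.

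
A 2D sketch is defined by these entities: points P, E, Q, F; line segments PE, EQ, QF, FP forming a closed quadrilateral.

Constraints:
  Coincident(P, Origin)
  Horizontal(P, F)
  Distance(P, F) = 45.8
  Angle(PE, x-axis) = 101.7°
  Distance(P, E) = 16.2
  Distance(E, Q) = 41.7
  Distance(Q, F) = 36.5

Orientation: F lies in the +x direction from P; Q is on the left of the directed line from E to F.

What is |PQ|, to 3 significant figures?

48.5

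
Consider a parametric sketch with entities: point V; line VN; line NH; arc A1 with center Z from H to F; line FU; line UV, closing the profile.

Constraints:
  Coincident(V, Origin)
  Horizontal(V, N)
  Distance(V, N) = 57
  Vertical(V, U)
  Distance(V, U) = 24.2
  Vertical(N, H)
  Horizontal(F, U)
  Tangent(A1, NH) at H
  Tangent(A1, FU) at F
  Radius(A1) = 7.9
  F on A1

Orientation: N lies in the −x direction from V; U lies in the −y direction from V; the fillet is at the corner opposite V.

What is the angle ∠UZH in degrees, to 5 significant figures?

170.86°

The virtual corner opposite V is at (-57.000, -24.200). The tangent condition forces ZH to be normal to NH and the tangent condition forces ZF to be normal to FU, with radius 7.9, so the center Z sits 7.9 in from both sides at Z = (-49.100, -16.300). That places the tangent points at H = (-57.000, -16.300) on NH and F = (-49.100, -24.200) on FU. Then cos ∠UZH = ZU·ZH / (|ZU||ZH|), giving 170.86°.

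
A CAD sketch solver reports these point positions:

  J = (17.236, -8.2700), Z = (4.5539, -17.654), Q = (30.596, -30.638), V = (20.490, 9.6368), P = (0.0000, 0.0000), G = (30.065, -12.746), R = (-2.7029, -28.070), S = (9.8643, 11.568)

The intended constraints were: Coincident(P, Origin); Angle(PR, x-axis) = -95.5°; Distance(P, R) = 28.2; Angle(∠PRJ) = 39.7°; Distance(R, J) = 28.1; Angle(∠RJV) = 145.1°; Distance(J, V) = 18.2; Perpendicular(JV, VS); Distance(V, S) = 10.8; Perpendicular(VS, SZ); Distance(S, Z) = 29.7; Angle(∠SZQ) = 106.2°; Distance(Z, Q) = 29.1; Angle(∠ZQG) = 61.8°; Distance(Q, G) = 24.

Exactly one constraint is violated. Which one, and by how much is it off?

Distance(Q, G) = 24 — off by 6.10.

P = (0.00, 0.00) ✓; PR at -95.50° ✓; |PR| = 28.20 ✓; ∠PRJ = 39.70° ✓; |RJ| = 28.10 ✓; ∠RJV = 145.1° ✓; |JV| = 18.20 ✓; ∠(JV, VS) = 90.00° ✓; |VS| = 10.80 ✓; ∠(VS, SZ) = 90.00° ✓; |SZ| = 29.70 ✓; ∠SZQ = 106.2° ✓; |ZQ| = 29.10 ✓; ∠ZQG = 61.80° ✓; |QG| = 17.90 ✗.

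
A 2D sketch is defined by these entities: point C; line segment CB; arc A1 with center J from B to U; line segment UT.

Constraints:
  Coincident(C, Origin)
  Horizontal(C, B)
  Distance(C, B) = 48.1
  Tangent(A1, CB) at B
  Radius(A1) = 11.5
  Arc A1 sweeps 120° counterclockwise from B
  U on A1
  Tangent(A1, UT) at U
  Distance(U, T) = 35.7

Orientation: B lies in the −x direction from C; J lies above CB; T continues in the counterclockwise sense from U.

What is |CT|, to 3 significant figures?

73.9

On A1, B sits at bearing -90° from J; a 120° counterclockwise sweep puts U at bearing 30°, so U = J + 11.5·(cos 30°, sin 30°) = (-38.1, 17.2). Tangency of A1 to UT means the radius JU is perpendicular to UT, so UT runs along (−sin 30°, cos 30°); with |UT| = 35.7, T = (-56.0, 48.2). Then |CT| = |T − C| = 73.9.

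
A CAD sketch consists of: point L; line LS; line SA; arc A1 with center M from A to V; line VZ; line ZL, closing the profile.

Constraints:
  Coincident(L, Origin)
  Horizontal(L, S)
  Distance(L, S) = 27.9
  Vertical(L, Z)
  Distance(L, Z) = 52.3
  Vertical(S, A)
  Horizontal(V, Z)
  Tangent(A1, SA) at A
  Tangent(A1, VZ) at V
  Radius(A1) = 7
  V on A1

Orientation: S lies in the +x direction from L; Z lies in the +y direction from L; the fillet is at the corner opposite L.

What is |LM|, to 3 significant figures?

49.9

L is at the origin; L and S share the same y with |LS| = 27.9 and S on the +x side, so S = (27.9, 0.00). LZ is vertical with |LZ| = 52.3 and Z on the +y side, so Z = (0.00, 52.3). The virtual corner opposite L is at (27.9, 52.3). A1 meets SA tangentially, so MA is at right angles to SA and tangency of A1 to VZ means the radius MV is perpendicular to VZ, with radius 7.0, so the center M sits 7.0 in from both sides at M = (20.9, 45.3). Then |LM| = |M − L| = 49.9.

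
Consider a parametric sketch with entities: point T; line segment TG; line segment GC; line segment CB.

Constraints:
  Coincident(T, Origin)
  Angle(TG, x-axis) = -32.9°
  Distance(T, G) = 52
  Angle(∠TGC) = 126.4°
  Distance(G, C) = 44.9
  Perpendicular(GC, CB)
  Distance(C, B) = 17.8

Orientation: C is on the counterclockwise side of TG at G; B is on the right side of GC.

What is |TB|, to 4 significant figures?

96.43

T is at the origin; TG runs at -32.9° with length 52.0, so G = 52.0·(cos -32.9°, sin -32.9°) = (43.66, -28.25). ∠TGC = 126.4°, so GC runs at -32.9° + (180° − 126.4°) = 20.70° from the x-axis; with |GC| = 44.9, C = G + 44.9·(cos 20.70°, sin 20.70°) = (85.66, -12.37). The perpendicularity gives CB at right angles to GC; with |CB| = 17.8 on the right of GC, B = C + 17.8·(0.3535, -0.9354) = (91.95, -29.02). Then |TB| = |B − T| = 96.43.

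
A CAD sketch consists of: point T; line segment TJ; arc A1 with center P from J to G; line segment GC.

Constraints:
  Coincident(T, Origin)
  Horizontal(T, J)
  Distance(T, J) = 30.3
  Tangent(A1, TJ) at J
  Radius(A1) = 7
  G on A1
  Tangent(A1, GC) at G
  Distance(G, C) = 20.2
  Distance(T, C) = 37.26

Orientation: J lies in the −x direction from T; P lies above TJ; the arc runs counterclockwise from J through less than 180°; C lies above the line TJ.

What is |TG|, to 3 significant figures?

24.5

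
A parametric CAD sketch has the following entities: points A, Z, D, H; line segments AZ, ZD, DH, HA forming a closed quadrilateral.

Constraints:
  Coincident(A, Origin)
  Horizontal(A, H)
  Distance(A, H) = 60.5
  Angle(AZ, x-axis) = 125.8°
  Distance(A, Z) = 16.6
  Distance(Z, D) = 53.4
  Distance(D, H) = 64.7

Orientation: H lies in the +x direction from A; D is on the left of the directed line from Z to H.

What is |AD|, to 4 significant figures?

59.56

Checks: |AH| = 60.50 ✓; |AZ| = 16.60 ✓; |ZD| = 53.40 ✓; |DH| = 64.70 ✓.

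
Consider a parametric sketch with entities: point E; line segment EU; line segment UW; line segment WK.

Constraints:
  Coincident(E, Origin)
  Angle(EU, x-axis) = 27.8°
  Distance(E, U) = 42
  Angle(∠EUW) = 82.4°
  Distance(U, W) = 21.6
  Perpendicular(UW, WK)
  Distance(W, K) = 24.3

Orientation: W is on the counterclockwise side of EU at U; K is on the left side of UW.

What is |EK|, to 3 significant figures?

23.6

∠EUW = 82.4°, so UW runs at 27.8° + (180° − 82.4°) = 125° from the x-axis; with |UW| = 21.6, W = U + 21.6·(cos 125°, sin 125°) = (24.6, 37.2). The perpendicularity gives WK at right angles to UW; with |WK| = 24.3 on the left of UW, K = W + 24.3·(-0.815, -0.579) = (4.83, 23.1). Then |EK| = |K − E| = 23.6.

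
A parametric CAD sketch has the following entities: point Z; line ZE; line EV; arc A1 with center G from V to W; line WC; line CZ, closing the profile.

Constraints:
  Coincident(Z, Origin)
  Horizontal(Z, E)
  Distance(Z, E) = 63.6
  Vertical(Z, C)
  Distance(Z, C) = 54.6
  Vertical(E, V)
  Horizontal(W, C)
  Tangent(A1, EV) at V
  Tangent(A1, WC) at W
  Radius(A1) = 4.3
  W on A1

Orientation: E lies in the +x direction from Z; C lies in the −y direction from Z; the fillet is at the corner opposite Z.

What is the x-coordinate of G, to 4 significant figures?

59.30

Z is at the origin; Z and E share the same y with |ZE| = 63.6 and E on the +x side, so E = (63.60, 0.000). ZC is vertical with |ZC| = 54.6 and C on the −y side, so C = (0.000, -54.60). The virtual corner opposite Z is at (63.60, -54.60). Since A1 is tangent to EV there, GV ⟂ EV and tangency of A1 to WC means the radius GW is perpendicular to WC, with radius 4.3, so the center G sits 4.3 in from both sides at G = (59.30, -50.30). So G.x = 59.30.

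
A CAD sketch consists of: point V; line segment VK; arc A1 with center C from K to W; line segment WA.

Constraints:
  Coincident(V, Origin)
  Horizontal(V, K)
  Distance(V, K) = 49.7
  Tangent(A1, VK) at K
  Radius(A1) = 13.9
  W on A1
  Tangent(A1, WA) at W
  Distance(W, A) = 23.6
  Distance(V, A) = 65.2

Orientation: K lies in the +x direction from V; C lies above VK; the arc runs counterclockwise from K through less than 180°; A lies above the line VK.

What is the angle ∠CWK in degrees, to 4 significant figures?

30.56°

Checks: ∠(CK, KV) = 90.00° ✓; |CK| = 13.90 ✓; |CW| = 13.90 ✓; ∠(CW, WA) = 90.00° ✓; |WA| = 23.60 ✓; |VA| = 65.20 ✓.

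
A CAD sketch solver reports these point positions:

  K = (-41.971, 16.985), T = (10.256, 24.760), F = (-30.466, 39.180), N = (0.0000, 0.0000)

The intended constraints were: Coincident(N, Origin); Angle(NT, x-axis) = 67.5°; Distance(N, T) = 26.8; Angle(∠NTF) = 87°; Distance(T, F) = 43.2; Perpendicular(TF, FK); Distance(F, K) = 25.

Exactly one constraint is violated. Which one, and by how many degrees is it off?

Perpendicular(TF, FK) — off by 7.90°.

N = (0.00, 0.00) ✓; NT at 67.50° ✓; |NT| = 26.80 ✓; ∠NTF = 87.00° ✓; |TF| = 43.20 ✓; ∠(TF, FK) = 82.10° ✗; |FK| = 25.00 ✓.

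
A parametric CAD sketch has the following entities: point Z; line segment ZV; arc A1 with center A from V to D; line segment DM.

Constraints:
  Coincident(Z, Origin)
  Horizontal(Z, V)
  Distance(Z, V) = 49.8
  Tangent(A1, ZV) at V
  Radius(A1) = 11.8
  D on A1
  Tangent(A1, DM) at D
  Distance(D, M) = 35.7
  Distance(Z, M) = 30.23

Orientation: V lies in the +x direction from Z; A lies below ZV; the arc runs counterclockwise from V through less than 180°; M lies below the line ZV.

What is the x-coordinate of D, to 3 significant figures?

42.1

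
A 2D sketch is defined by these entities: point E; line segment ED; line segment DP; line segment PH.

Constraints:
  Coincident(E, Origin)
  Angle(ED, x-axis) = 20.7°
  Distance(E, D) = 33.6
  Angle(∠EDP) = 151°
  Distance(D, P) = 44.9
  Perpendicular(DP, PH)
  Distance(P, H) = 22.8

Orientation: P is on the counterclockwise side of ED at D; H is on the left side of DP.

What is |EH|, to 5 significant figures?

74.572

E is at the origin; ED runs at 20.7° with length 33.6, so D = 33.6·(cos 20.7°, sin 20.7°) = (31.431, 11.877). ∠EDP = 151.0°, so DP runs at 20.7° + (180° − 151.0°) = 49.700° from the x-axis; with |DP| = 44.9, P = D + 44.9·(cos 49.700°, sin 49.700°) = (60.472, 46.121). DP ⟂ PH; with |PH| = 22.8 on the left of DP, H = P + 22.8·(-0.76267, 0.64679) = (43.083, 60.867). Then |EH| = |H − E| = 74.572.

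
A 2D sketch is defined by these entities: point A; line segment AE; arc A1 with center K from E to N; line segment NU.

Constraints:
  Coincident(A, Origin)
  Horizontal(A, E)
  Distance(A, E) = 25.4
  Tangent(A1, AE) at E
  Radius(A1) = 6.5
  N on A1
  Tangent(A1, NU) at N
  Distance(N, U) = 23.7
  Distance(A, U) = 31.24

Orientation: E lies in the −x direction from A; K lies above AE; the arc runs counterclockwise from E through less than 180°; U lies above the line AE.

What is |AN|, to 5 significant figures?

19.720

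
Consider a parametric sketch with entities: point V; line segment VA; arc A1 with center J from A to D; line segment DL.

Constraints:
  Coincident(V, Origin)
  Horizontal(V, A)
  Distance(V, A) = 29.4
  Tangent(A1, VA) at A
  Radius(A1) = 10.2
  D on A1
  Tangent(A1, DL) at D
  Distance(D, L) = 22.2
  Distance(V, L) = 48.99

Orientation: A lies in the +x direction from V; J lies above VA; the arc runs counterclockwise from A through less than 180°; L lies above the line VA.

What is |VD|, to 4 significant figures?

41.23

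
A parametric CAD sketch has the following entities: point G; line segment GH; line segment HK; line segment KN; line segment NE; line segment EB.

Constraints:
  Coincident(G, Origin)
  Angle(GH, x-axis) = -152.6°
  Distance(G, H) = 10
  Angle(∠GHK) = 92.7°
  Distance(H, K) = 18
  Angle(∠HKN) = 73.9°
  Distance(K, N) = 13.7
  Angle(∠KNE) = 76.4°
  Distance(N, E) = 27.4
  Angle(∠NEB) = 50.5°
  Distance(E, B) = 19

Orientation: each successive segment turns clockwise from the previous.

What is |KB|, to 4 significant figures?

12.17

∠KNE = 76.4° gives NE at -89.60° from the x-axis; with |NE| = 27.4, E = (-4.421, -13.11). ∠NEB = 50.5° gives EB at 140.9° from the x-axis; with |EB| = 19.0, B = (-19.17, -1.131). Then |KB| = |B − K| = 12.17.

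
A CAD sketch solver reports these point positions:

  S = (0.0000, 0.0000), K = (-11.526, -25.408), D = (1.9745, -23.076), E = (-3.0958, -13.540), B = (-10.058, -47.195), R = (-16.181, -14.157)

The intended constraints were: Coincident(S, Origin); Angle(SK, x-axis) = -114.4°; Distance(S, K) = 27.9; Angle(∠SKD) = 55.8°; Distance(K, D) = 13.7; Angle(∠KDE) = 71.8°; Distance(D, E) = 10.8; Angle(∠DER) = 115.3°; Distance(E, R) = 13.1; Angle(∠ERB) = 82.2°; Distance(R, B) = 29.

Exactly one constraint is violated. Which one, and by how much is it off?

Distance(R, B) = 29 — off by 4.60.

S = (0.00, 0.00) ✓; SK at -114.4° ✓; |SK| = 27.90 ✓; ∠SKD = 55.80° ✓; |KD| = 13.70 ✓; ∠KDE = 71.80° ✓; |DE| = 10.80 ✓; ∠DER = 115.3° ✓; |ER| = 13.10 ✓; ∠ERB = 82.20° ✓; |RB| = 33.60 ✗.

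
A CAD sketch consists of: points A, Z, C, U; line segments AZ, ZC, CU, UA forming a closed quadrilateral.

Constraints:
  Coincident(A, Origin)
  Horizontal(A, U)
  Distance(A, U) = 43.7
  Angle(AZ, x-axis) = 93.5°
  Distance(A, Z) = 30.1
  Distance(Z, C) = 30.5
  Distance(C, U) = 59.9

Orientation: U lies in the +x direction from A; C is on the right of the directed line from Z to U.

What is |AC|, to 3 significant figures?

16.4

Checks: A = (0.00, 0.00) ✓; |ZC| = 30.50 ✓; |CU| = 59.90 ✓.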